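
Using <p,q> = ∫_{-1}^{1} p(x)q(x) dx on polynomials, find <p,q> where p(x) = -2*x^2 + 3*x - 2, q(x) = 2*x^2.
<p,q> = -64/15

Expand the product: p(x)·q(x) = -4*x^4 + 6*x^3 - 4*x^2.
∫_{-1}^{1} of each monomial x^k gives [2/(k+1) if k even, 0 if k odd]. Integrating term-by-term (or equivalently evaluating the antiderivative F(x) = -4*x^5/5 + 3*x^4/2 - 4*x^3/3 at the endpoints):
  F(1) − F(−1) = -19/30 − (109/30) = -64/15.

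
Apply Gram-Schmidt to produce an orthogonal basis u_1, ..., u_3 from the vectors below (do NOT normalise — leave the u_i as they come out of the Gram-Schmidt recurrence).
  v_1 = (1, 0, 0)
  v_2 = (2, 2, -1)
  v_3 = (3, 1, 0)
Orthogonal basis:
  u_1 = (1, 0, 0)
  u_2 = (0, 2, -1)
  u_3 = (0, 1/5, 2/5)

Apply the Gram-Schmidt recurrence
  u_1 = v_1
  u_i = v_i − Σ_{j<i} ((v_i · u_j) / (u_j · u_j)) · u_j.

Step by step this gives:
  u_1 = (1, 0, 0)
  u_2 = (0, 2, -1)
  u_3 = (0, 1/5, 2/5)

Orthogonality check:
  u_2 · u_1 = 0 (should be 0)
  u_3 · u_1 = 0 (should be 0)
  u_3 · u_2 = 0 (should be 0)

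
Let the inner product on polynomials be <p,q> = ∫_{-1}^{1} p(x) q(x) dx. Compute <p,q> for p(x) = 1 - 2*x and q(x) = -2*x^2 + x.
<p,q> = -8/3

Expand the product: p(x)·q(x) = 4*x^3 - 4*x^2 + x.
∫_{-1}^{1} of each monomial x^k gives [2/(k+1) if k even, 0 if k odd]. Integrating term-by-term (or equivalently evaluating the antiderivative F(x) = x^4 - 4*x^3/3 + x^2/2 at the endpoints):
  F(1) − F(−1) = 1/6 − (17/6) = -8/3.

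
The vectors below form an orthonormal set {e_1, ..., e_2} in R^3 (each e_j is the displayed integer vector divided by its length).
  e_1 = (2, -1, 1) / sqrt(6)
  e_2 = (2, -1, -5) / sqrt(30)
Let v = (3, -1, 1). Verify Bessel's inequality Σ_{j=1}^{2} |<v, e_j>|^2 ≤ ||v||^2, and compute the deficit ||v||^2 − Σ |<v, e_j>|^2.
Σ |<v, e_j>|^2 = 54/5; ||v||^2 = 11; deficit = 1/5

Write each e_j = u_j / sqrt(<u_j, u_j>) where u_j is the displayed integer vector. Then <v, e_j> = <v, u_j> / sqrt(<u_j, u_j>), so |<v, e_j>|^2 = <v, u_j>^2 / <u_j, u_j>.
Coefficients: <v, e_1> = 8/sqrt(6), <v, e_2> = 2/sqrt(30).
Square and sum: Σ |<v, e_j>|^2 = 54/5.
Compute ||v||^2 = v·v = 11.
Deficit = 11 − 54/5 = 1/5 ≥ 0, confirming Bessel's inequality. (The deficit equals ||v − Σ <v,e_j> e_j||^2, the squared distance from v to span{e_j}.)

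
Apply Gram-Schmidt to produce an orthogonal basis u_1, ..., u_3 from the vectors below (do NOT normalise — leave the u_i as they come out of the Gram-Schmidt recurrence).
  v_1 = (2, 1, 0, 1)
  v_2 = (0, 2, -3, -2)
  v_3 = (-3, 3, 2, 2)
Orthogonal basis:
  u_1 = (2, 1, 0, 1)
  u_2 = (0, 2, -3, -2)
  u_3 = (-8/3, 371/102, 22/17, 173/102)

Apply the Gram-Schmidt recurrence
  u_1 = v_1
  u_i = v_i − Σ_{j<i} ((v_i · u_j) / (u_j · u_j)) · u_j.

Step by step this gives:
  u_1 = (2, 1, 0, 1)
  u_2 = (0, 2, -3, -2)
  u_3 = (-8/3, 371/102, 22/17, 173/102)

Orthogonality check:
  u_2 · u_1 = 0 (should be 0)
  u_3 · u_1 = 0 (should be 0)
  u_3 · u_2 = 0 (should be 0)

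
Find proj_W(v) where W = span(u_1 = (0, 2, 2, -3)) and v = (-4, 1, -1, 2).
proj_W(v) = (0, -12/17, -12/17, 18/17)

Set up U = [u_1 | ... | u_1] ∈ R^(4×1). The projector onto W = col(U) is P = U (U^T U)^(-1) U^T.
Compute U^T U =
  [17],
and U^T v = (-6).
Solve U^T U · c = U^T v for the coefficients: c = (-6/17). The projection is proj_W(v) = U c.
Check: (v - proj_W(v)) · u_1 = 0  (should be 0).
Result: proj_W(v) = (0, -12/17, -12/17, 18/17).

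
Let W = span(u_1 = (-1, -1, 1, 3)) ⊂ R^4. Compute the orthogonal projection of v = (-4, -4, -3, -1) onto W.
proj_W(v) = (-1/6, -1/6, 1/6, 1/2)

Set up U = [u_1 | ... | u_1] ∈ R^(4×1). The projector onto W = col(U) is P = U (U^T U)^(-1) U^T.
Compute U^T U =
  [12],
and U^T v = (2).
Solve U^T U · c = U^T v for the coefficients: c = (1/6). The projection is proj_W(v) = U c.
Check: (v - proj_W(v)) · u_1 = 0  (should be 0).
Result: proj_W(v) = (-1/6, -1/6, 1/6, 1/2).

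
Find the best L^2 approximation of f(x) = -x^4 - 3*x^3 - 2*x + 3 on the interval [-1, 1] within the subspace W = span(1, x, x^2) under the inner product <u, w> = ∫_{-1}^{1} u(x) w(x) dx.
g(x) = -6*x^2/7 - 19*x/5 + 108/35

The best approximation g ∈ W is the orthogonal projection of f onto W. Writing g = a_0 + a_1 x + a_2 x^2, the coefficients solve the normal equations G · a = b where
  G_{ij} = <φ_i, φ_j> and b_i = <f, φ_i>, with φ_0 = 1, φ_1 = x, φ_2 = x^2.
G =
  [2, 0, 2/3]
  [0, 2/3, 0]
  [2/3, 0, 2/5],
b = (28/5, -38/15, 12/7).
Solving gives a_0 = 108/35, a_1 = -19/5, a_2 = -6/7, so
  g(x) = -6*x^2/7 - 19*x/5 + 108/35.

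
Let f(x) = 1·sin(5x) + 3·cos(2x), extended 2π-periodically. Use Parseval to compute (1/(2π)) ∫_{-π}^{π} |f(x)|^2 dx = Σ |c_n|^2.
Σ |c_n|^2 = 5

Expand |f|^2 and use orthogonality of {sin(nx), cos(mx)} on [-π, π]:
  ∫_{-π}^{π} sin(nx)^2 dx = π, ∫ cos(mx)^2 dx = π, and cross terms integrate to 0.
So ∫_{-π}^{π} f(x)^2 dx = 1^2 · π + 3^2 · π = (1 + 9)π.
Divide by 2π: (1 + 9)/2 = 5.
By Parseval, this equals Σ |c_n|^2.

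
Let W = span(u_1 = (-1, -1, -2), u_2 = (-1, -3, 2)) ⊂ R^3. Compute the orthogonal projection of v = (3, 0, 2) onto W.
proj_W(v) = (23/21, 20/21, 52/21)

Set up U = [u_1 | ... | u_2] ∈ R^(3×2). The projector onto W = col(U) is P = U (U^T U)^(-1) U^T.
Compute U^T U =
  [6, 0]
  [0, 14],
and U^T v = (-7, 1).
Solve U^T U · c = U^T v for the coefficients: c = (-7/6, 1/14). The projection is proj_W(v) = U c.
Check: (v - proj_W(v)) · u_1 = 0  (should be 0).
Check: (v - proj_W(v)) · u_2 = 0  (should be 0).
Result: proj_W(v) = (23/21, 20/21, 52/21).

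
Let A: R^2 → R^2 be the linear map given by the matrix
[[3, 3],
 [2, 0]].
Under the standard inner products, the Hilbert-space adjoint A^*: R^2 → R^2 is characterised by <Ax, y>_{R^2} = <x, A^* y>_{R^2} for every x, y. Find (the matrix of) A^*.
A^* = A^T =
[[3, 2],
 [3, 0]]

For real matrices with standard dot products, the defining identity <Ax, y> = <x, A^* y> gives (Ax)^T y = x^T (A^*) y, i.e. x^T A^T y = x^T (A^*) y. Since this holds for all x, y, we must have A^* = A^T. Therefore
A^* =
[[3, 2],
 [3, 0]].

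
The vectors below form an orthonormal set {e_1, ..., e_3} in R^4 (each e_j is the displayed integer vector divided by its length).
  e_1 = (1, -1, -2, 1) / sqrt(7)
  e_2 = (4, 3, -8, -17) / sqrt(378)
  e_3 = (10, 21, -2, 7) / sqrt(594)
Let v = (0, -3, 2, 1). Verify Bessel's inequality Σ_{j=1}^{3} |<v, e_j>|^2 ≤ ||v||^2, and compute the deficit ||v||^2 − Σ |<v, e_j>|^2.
Σ |<v, e_j>|^2 = 118/11; ||v||^2 = 14; deficit = 36/11

Write each e_j = u_j / sqrt(<u_j, u_j>) where u_j is the displayed integer vector. Then <v, e_j> = <v, u_j> / sqrt(<u_j, u_j>), so |<v, e_j>|^2 = <v, u_j>^2 / <u_j, u_j>.
Coefficients: <v, e_1> = 0/sqrt(7), <v, e_2> = -42/sqrt(378), <v, e_3> = -60/sqrt(594).
Square and sum: Σ |<v, e_j>|^2 = 118/11.
Compute ||v||^2 = v·v = 14.
Deficit = 14 − 118/11 = 36/11 ≥ 0, confirming Bessel's inequality. (The deficit equals ||v − Σ <v,e_j> e_j||^2, the squared distance from v to span{e_j}.)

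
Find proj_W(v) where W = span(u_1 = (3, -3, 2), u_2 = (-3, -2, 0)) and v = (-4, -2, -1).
proj_W(v) = (-1152/277, -488/277, -112/277)

Set up U = [u_1 | ... | u_2] ∈ R^(3×2). The projector onto W = col(U) is P = U (U^T U)^(-1) U^T.
Compute U^T U =
  [22, -3]
  [-3, 13],
and U^T v = (-8, 16).
Solve U^T U · c = U^T v for the coefficients: c = (-56/277, 328/277). The projection is proj_W(v) = U c.
Check: (v - proj_W(v)) · u_1 = 0  (should be 0).
Check: (v - proj_W(v)) · u_2 = 0  (should be 0).
Result: proj_W(v) = (-1152/277, -488/277, -112/277).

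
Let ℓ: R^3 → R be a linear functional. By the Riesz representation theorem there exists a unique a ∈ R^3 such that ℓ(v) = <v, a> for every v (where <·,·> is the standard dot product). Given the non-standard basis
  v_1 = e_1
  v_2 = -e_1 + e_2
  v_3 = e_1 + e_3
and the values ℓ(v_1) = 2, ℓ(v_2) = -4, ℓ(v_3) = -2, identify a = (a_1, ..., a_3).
a = (2, -2, -4)

Write a = (a_1, ..., a_3) in the standard basis. For each basis vector v_i, ℓ(v_i) = <v_i, a> is a linear equation in the a_j's. Collect the n equations into a matrix system V a = ℓ, where row i of V is v_i (expressed in the standard basis). Since V is invertible (lower-triangular with 1s on the diagonal, up to permutation), solve by back-substitution:
  V =
[[1, 0, 0],
 [-1, 1, 0],
 [1, 0, 1]]
  V a = (2, -4, -2)
Solving gives a = (2, -2, -4).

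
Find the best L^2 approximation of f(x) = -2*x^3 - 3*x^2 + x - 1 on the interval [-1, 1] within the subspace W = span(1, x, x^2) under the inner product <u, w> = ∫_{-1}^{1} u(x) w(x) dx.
g(x) = -3*x^2 - x/5 - 1

The best approximation g ∈ W is the orthogonal projection of f onto W. Writing g = a_0 + a_1 x + a_2 x^2, the coefficients solve the normal equations G · a = b where
  G_{ij} = <φ_i, φ_j> and b_i = <f, φ_i>, with φ_0 = 1, φ_1 = x, φ_2 = x^2.
G =
  [2, 0, 2/3]
  [0, 2/3, 0]
  [2/3, 0, 2/5],
b = (-4, -2/15, -28/15).
Solving gives a_0 = -1, a_1 = -1/5, a_2 = -3, so
  g(x) = -3*x^2 - x/5 - 1.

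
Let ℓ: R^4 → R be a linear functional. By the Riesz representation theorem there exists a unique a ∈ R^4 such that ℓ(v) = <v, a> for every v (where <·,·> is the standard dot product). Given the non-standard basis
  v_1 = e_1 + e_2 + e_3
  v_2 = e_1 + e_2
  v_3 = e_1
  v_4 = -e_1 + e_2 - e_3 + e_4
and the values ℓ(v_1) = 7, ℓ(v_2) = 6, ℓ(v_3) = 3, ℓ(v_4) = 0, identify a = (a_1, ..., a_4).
a = (3, 3, 1, 1)

Write a = (a_1, ..., a_4) in the standard basis. For each basis vector v_i, ℓ(v_i) = <v_i, a> is a linear equation in the a_j's. Collect the n equations into a matrix system V a = ℓ, where row i of V is v_i (expressed in the standard basis). Since V is invertible (lower-triangular with 1s on the diagonal, up to permutation), solve by back-substitution:
  V =
[[1, 1, 1, 0],
 [1, 1, 0, 0],
 [1, 0, 0, 0],
 [-1, 1, -1, 1]]
  V a = (7, 6, 3, 0)
Solving gives a = (3, 3, 1, 1).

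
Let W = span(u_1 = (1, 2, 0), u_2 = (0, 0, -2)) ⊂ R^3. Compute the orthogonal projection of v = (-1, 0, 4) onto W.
proj_W(v) = (-1/5, -2/5, 4)

Set up U = [u_1 | ... | u_2] ∈ R^(3×2). The projector onto W = col(U) is P = U (U^T U)^(-1) U^T.
Compute U^T U =
  [5, 0]
  [0, 4],
and U^T v = (-1, -8).
Solve U^T U · c = U^T v for the coefficients: c = (-1/5, -2). The projection is proj_W(v) = U c.
Check: (v - proj_W(v)) · u_1 = 0  (should be 0).
Check: (v - proj_W(v)) · u_2 = 0  (should be 0).
Result: proj_W(v) = (-1/5, -2/5, 4).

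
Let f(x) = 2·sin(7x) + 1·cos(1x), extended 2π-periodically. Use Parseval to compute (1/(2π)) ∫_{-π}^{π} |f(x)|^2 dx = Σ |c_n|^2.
Σ |c_n|^2 = 5/2

Expand |f|^2 and use orthogonality of {sin(nx), cos(mx)} on [-π, π]:
  ∫_{-π}^{π} sin(nx)^2 dx = π, ∫ cos(mx)^2 dx = π, and cross terms integrate to 0.
So ∫_{-π}^{π} f(x)^2 dx = 2^2 · π + 1^2 · π = (4 + 1)π.
Divide by 2π: (4 + 1)/2 = 5/2.
By Parseval, this equals Σ |c_n|^2.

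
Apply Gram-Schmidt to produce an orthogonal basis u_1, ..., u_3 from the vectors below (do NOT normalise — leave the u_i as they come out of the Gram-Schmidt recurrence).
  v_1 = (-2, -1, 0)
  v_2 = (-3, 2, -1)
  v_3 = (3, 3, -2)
Orthogonal basis:
  u_1 = (-2, -1, 0)
  u_2 = (-7/5, 14/5, -1)
  u_3 = (11/54, -11/27, -77/54)

Apply the Gram-Schmidt recurrence
  u_1 = v_1
  u_i = v_i − Σ_{j<i} ((v_i · u_j) / (u_j · u_j)) · u_j.

Step by step this gives:
  u_1 = (-2, -1, 0)
  u_2 = (-7/5, 14/5, -1)
  u_3 = (11/54, -11/27, -77/54)

Orthogonality check:
  u_2 · u_1 = 0 (should be 0)
  u_3 · u_1 = 0 (should be 0)
  u_3 · u_2 = 0 (should be 0)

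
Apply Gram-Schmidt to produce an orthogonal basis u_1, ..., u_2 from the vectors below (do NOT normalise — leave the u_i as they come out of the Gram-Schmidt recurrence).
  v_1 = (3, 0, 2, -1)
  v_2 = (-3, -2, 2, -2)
Orthogonal basis:
  u_1 = (3, 0, 2, -1)
  u_2 = (-33/14, -2, 17/7, -31/14)

Apply the Gram-Schmidt recurrence
  u_1 = v_1
  u_i = v_i − Σ_{j<i} ((v_i · u_j) / (u_j · u_j)) · u_j.

Step by step this gives:
  u_1 = (3, 0, 2, -1)
  u_2 = (-33/14, -2, 17/7, -31/14)

Orthogonality check:
  u_2 · u_1 = 0 (should be 0)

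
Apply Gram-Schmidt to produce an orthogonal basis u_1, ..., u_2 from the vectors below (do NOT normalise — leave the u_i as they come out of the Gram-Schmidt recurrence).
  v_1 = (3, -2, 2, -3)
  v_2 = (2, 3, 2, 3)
Orthogonal basis:
  u_1 = (3, -2, 2, -3)
  u_2 = (67/26, 34/13, 31/13, 63/26)

Apply the Gram-Schmidt recurrence
  u_1 = v_1
  u_i = v_i − Σ_{j<i} ((v_i · u_j) / (u_j · u_j)) · u_j.

Step by step this gives:
  u_1 = (3, -2, 2, -3)
  u_2 = (67/26, 34/13, 31/13, 63/26)

Orthogonality check:
  u_2 · u_1 = 0 (should be 0)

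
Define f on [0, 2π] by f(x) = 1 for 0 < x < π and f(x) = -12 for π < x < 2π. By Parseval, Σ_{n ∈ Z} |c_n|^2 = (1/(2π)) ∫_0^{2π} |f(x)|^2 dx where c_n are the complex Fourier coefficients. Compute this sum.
Σ |c_n|^2 = 145/2

Parseval equates the L^2 energy of f (normalised by 1/(2π)) with the ℓ^2 sum of its Fourier coefficients: (1/(2π)) ∫_0^{2π} |f|^2 = Σ |c_n|^2.
Compute the left side: (1/(2π)) [∫_0^π 1^2 dx + ∫_π^{2π} (-12)^2 dx] = (1/(2π)) · (1π + 144π) = (1 + 144)/2 = 145/2.
So Σ_{n ∈ Z} |c_n|^2 = 145/2.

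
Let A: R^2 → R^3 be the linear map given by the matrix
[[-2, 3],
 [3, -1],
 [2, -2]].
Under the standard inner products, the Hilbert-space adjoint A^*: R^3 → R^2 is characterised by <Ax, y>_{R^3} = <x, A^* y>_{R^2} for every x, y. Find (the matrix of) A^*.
A^* = A^T =
[[-2, 3, 2],
 [3, -1, -2]]

For real matrices with standard dot products, the defining identity <Ax, y> = <x, A^* y> gives (Ax)^T y = x^T (A^*) y, i.e. x^T A^T y = x^T (A^*) y. Since this holds for all x, y, we must have A^* = A^T. Therefore
A^* =
[[-2, 3, 2],
 [3, -1, -2]].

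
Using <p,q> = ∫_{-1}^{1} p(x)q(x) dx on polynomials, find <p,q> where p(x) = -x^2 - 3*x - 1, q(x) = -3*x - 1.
<p,q> = 26/3

Expand the product: p(x)·q(x) = 3*x^3 + 10*x^2 + 6*x + 1.
∫_{-1}^{1} of each monomial x^k gives [2/(k+1) if k even, 0 if k odd]. Integrating term-by-term (or equivalently evaluating the antiderivative F(x) = 3*x^4/4 + 10*x^3/3 + 3*x^2 + x at the endpoints):
  F(1) − F(−1) = 97/12 − (-7/12) = 26/3.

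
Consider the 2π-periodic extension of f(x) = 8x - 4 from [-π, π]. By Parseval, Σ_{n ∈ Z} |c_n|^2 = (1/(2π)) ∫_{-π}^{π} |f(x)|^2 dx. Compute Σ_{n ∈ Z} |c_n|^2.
Σ |c_n|^2 = 64π^2/3 + 16

Expand and integrate term by term over [-π, π]:
  ∫ (8x)^2 dx = 64·(2π^3/3); ∫ 2·8·(-4)·x dx = 0 (odd integrand); ∫ (-4)^2 dx = 16·2π.
So (1/(2π)) ∫_{-π}^{π} (8x - 4)^2 dx = 64π^2/3 + 16 = 64π^2/3 + 16.
Parseval ⇒ Σ |c_n|^2 = 64π^2/3 + 16.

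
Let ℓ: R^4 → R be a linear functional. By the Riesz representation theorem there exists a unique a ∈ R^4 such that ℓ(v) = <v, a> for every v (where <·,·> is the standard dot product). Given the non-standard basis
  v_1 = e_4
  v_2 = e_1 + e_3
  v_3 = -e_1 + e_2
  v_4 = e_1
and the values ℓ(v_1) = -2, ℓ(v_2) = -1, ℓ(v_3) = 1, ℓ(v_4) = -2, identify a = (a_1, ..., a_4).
a = (-2, -1, 1, -2)

Write a = (a_1, ..., a_4) in the standard basis. For each basis vector v_i, ℓ(v_i) = <v_i, a> is a linear equation in the a_j's. Collect the n equations into a matrix system V a = ℓ, where row i of V is v_i (expressed in the standard basis). Since V is invertible (lower-triangular with 1s on the diagonal, up to permutation), solve by back-substitution:
  V =
[[0, 0, 0, 1],
 [1, 0, 1, 0],
 [-1, 1, 0, 0],
 [1, 0, 0, 0]]
  V a = (-2, -1, 1, -2)
Solving gives a = (-2, -1, 1, -2).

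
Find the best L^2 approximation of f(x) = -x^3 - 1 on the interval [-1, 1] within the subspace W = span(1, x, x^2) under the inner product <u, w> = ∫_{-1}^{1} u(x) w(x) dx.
g(x) = -3*x/5 - 1

The best approximation g ∈ W is the orthogonal projection of f onto W. Writing g = a_0 + a_1 x + a_2 x^2, the coefficients solve the normal equations G · a = b where
  G_{ij} = <φ_i, φ_j> and b_i = <f, φ_i>, with φ_0 = 1, φ_1 = x, φ_2 = x^2.
G =
  [2, 0, 2/3]
  [0, 2/3, 0]
  [2/3, 0, 2/5],
b = (-2, -2/5, -2/3).
Solving gives a_0 = -1, a_1 = -3/5, a_2 = 0, so
  g(x) = -3*x/5 - 1.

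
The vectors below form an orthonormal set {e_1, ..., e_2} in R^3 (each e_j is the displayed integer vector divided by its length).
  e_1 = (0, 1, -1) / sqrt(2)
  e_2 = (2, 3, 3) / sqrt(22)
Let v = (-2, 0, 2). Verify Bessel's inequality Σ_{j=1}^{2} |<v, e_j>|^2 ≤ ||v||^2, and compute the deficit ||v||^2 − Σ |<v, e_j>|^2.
Σ |<v, e_j>|^2 = 24/11; ||v||^2 = 8; deficit = 64/11

Write each e_j = u_j / sqrt(<u_j, u_j>) where u_j is the displayed integer vector. Then <v, e_j> = <v, u_j> / sqrt(<u_j, u_j>), so |<v, e_j>|^2 = <v, u_j>^2 / <u_j, u_j>.
Coefficients: <v, e_1> = -2/sqrt(2), <v, e_2> = 2/sqrt(22).
Square and sum: Σ |<v, e_j>|^2 = 24/11.
Compute ||v||^2 = v·v = 8.
Deficit = 8 − 24/11 = 64/11 ≥ 0, confirming Bessel's inequality. (The deficit equals ||v − Σ <v,e_j> e_j||^2, the squared distance from v to span{e_j}.)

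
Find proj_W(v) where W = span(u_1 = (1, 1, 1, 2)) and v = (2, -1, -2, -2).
proj_W(v) = (-5/7, -5/7, -5/7, -10/7)

Set up U = [u_1 | ... | u_1] ∈ R^(4×1). The projector onto W = col(U) is P = U (U^T U)^(-1) U^T.
Compute U^T U =
  [7],
and U^T v = (-5).
Solve U^T U · c = U^T v for the coefficients: c = (-5/7). The projection is proj_W(v) = U c.
Check: (v - proj_W(v)) · u_1 = 0  (should be 0).
Result: proj_W(v) = (-5/7, -5/7, -5/7, -10/7).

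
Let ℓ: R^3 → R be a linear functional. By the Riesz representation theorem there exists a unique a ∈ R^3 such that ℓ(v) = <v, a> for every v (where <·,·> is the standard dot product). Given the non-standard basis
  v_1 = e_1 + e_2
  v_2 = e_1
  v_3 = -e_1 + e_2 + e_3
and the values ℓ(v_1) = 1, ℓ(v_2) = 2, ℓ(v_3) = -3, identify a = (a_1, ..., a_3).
a = (2, -1, 0)

Write a = (a_1, ..., a_3) in the standard basis. For each basis vector v_i, ℓ(v_i) = <v_i, a> is a linear equation in the a_j's. Collect the n equations into a matrix system V a = ℓ, where row i of V is v_i (expressed in the standard basis). Since V is invertible (lower-triangular with 1s on the diagonal, up to permutation), solve by back-substitution:
  V =
[[1, 1, 0],
 [1, 0, 0],
 [-1, 1, 1]]
  V a = (1, 2, -3)
Solving gives a = (2, -1, 0).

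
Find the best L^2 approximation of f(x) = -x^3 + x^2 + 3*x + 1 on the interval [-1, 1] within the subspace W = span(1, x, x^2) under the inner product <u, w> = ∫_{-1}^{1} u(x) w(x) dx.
g(x) = x^2 + 12*x/5 + 1

The best approximation g ∈ W is the orthogonal projection of f onto W. Writing g = a_0 + a_1 x + a_2 x^2, the coefficients solve the normal equations G · a = b where
  G_{ij} = <φ_i, φ_j> and b_i = <f, φ_i>, with φ_0 = 1, φ_1 = x, φ_2 = x^2.
G =
  [2, 0, 2/3]
  [0, 2/3, 0]
  [2/3, 0, 2/5],
b = (8/3, 8/5, 16/15).
Solving gives a_0 = 1, a_1 = 12/5, a_2 = 1, so
  g(x) = x^2 + 12*x/5 + 1.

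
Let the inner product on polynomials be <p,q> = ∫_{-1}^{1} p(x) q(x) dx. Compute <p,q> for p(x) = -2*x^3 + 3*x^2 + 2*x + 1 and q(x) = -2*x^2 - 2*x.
<p,q> = -24/5

Expand the product: p(x)·q(x) = 4*x^5 - 2*x^4 - 10*x^3 - 6*x^2 - 2*x.
∫_{-1}^{1} of each monomial x^k gives [2/(k+1) if k even, 0 if k odd]. Integrating term-by-term (or equivalently evaluating the antiderivative F(x) = 2*x^6/3 - 2*x^5/5 - 5*x^4/2 - 2*x^3 - x^2 at the endpoints):
  F(1) − F(−1) = -157/30 − (-13/30) = -24/5.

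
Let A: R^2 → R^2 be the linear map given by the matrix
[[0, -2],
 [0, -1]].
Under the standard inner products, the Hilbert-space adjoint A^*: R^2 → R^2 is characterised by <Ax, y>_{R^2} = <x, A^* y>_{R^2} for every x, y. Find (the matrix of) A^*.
A^* = A^T =
[[0, 0],
 [-2, -1]]

For real matrices with standard dot products, the defining identity <Ax, y> = <x, A^* y> gives (Ax)^T y = x^T (A^*) y, i.e. x^T A^T y = x^T (A^*) y. Since this holds for all x, y, we must have A^* = A^T. Therefore
A^* =
[[0, 0],
 [-2, -1]].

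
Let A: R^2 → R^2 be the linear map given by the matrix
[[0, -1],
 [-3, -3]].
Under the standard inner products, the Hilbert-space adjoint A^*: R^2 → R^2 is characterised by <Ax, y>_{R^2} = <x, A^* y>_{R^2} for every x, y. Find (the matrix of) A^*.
A^* = A^T =
[[0, -3],
 [-1, -3]]

For real matrices with standard dot products, the defining identity <Ax, y> = <x, A^* y> gives (Ax)^T y = x^T (A^*) y, i.e. x^T A^T y = x^T (A^*) y. Since this holds for all x, y, we must have A^* = A^T. Therefore
A^* =
[[0, -3],
 [-1, -3]].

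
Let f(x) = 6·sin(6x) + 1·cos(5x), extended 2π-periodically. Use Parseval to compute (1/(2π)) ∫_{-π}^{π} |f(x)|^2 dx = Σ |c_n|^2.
Σ |c_n|^2 = 37/2

Expand |f|^2 and use orthogonality of {sin(nx), cos(mx)} on [-π, π]:
  ∫_{-π}^{π} sin(nx)^2 dx = π, ∫ cos(mx)^2 dx = π, and cross terms integrate to 0.
So ∫_{-π}^{π} f(x)^2 dx = 6^2 · π + 1^2 · π = (36 + 1)π.
Divide by 2π: (36 + 1)/2 = 37/2.
By Parseval, this equals Σ |c_n|^2.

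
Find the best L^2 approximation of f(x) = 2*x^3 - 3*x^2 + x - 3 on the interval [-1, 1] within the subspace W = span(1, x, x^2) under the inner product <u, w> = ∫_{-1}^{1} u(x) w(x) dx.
g(x) = -3*x^2 + 11*x/5 - 3

The best approximation g ∈ W is the orthogonal projection of f onto W. Writing g = a_0 + a_1 x + a_2 x^2, the coefficients solve the normal equations G · a = b where
  G_{ij} = <φ_i, φ_j> and b_i = <f, φ_i>, with φ_0 = 1, φ_1 = x, φ_2 = x^2.
G =
  [2, 0, 2/3]
  [0, 2/3, 0]
  [2/3, 0, 2/5],
b = (-8, 22/15, -16/5).
Solving gives a_0 = -3, a_1 = 11/5, a_2 = -3, so
  g(x) = -3*x^2 + 11*x/5 - 3.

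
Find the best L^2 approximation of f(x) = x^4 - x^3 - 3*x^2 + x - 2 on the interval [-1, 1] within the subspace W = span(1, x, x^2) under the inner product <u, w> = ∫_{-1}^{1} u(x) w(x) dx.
g(x) = -15*x^2/7 + 2*x/5 - 73/35

The best approximation g ∈ W is the orthogonal projection of f onto W. Writing g = a_0 + a_1 x + a_2 x^2, the coefficients solve the normal equations G · a = b where
  G_{ij} = <φ_i, φ_j> and b_i = <f, φ_i>, with φ_0 = 1, φ_1 = x, φ_2 = x^2.
G =
  [2, 0, 2/3]
  [0, 2/3, 0]
  [2/3, 0, 2/5],
b = (-28/5, 4/15, -236/105).
Solving gives a_0 = -73/35, a_1 = 2/5, a_2 = -15/7, so
  g(x) = -15*x^2/7 + 2*x/5 - 73/35.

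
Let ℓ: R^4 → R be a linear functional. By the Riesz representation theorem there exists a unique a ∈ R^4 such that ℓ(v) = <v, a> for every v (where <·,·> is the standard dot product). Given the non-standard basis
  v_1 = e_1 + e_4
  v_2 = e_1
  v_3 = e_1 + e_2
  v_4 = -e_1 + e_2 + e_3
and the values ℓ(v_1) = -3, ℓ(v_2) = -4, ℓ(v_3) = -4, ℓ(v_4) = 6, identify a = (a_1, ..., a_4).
a = (-4, 0, 2, 1)

Write a = (a_1, ..., a_4) in the standard basis. For each basis vector v_i, ℓ(v_i) = <v_i, a> is a linear equation in the a_j's. Collect the n equations into a matrix system V a = ℓ, where row i of V is v_i (expressed in the standard basis). Since V is invertible (lower-triangular with 1s on the diagonal, up to permutation), solve by back-substitution:
  V =
[[1, 0, 0, 1],
 [1, 0, 0, 0],
 [1, 1, 0, 0],
 [-1, 1, 1, 0]]
  V a = (-3, -4, -4, 6)
Solving gives a = (-4, 0, 2, 1).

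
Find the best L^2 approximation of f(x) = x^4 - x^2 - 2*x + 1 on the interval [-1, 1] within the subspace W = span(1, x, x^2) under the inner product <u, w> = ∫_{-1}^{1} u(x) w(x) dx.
g(x) = -x^2/7 - 2*x + 32/35

The best approximation g ∈ W is the orthogonal projection of f onto W. Writing g = a_0 + a_1 x + a_2 x^2, the coefficients solve the normal equations G · a = b where
  G_{ij} = <φ_i, φ_j> and b_i = <f, φ_i>, with φ_0 = 1, φ_1 = x, φ_2 = x^2.
G =
  [2, 0, 2/3]
  [0, 2/3, 0]
  [2/3, 0, 2/5],
b = (26/15, -4/3, 58/105).
Solving gives a_0 = 32/35, a_1 = -2, a_2 = -1/7, so
  g(x) = -x^2/7 - 2*x + 32/35.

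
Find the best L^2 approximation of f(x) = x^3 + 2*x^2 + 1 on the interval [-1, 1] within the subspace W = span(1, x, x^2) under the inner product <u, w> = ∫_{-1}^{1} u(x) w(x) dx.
g(x) = 2*x^2 + 3*x/5 + 1

The best approximation g ∈ W is the orthogonal projection of f onto W. Writing g = a_0 + a_1 x + a_2 x^2, the coefficients solve the normal equations G · a = b where
  G_{ij} = <φ_i, φ_j> and b_i = <f, φ_i>, with φ_0 = 1, φ_1 = x, φ_2 = x^2.
G =
  [2, 0, 2/3]
  [0, 2/3, 0]
  [2/3, 0, 2/5],
b = (10/3, 2/5, 22/15).
Solving gives a_0 = 1, a_1 = 3/5, a_2 = 2, so
  g(x) = 2*x^2 + 3*x/5 + 1.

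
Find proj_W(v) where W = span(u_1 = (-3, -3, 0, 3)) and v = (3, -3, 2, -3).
proj_W(v) = (1, 1, 0, -1)

Set up U = [u_1 | ... | u_1] ∈ R^(4×1). The projector onto W = col(U) is P = U (U^T U)^(-1) U^T.
Compute U^T U =
  [27],
and U^T v = (-9).
Solve U^T U · c = U^T v for the coefficients: c = (-1/3). The projection is proj_W(v) = U c.
Check: (v - proj_W(v)) · u_1 = 0  (should be 0).
Result: proj_W(v) = (1, 1, 0, -1).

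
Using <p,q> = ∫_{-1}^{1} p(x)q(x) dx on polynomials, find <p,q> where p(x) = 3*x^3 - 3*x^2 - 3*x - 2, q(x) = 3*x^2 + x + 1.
<p,q> = -72/5

Expand the product: p(x)·q(x) = 9*x^5 - 6*x^4 - 9*x^3 - 12*x^2 - 5*x - 2.
∫_{-1}^{1} of each monomial x^k gives [2/(k+1) if k even, 0 if k odd]. Integrating term-by-term (or equivalently evaluating the antiderivative F(x) = 3*x^6/2 - 6*x^5/5 - 9*x^4/4 - 4*x^3 - 5*x^2/2 - 2*x at the endpoints):
  F(1) − F(−1) = -209/20 − (79/20) = -72/5.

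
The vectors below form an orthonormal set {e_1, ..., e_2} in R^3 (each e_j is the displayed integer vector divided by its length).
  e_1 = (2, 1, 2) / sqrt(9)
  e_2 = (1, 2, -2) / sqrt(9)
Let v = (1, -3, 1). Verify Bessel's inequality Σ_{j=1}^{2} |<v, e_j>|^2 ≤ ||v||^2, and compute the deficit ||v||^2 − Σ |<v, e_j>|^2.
Σ |<v, e_j>|^2 = 50/9; ||v||^2 = 11; deficit = 49/9

Write each e_j = u_j / sqrt(<u_j, u_j>) where u_j is the displayed integer vector. Then <v, e_j> = <v, u_j> / sqrt(<u_j, u_j>), so |<v, e_j>|^2 = <v, u_j>^2 / <u_j, u_j>.
Coefficients: <v, e_1> = 1/sqrt(9), <v, e_2> = -7/sqrt(9).
Square and sum: Σ |<v, e_j>|^2 = 50/9.
Compute ||v||^2 = v·v = 11.
Deficit = 11 − 50/9 = 49/9 ≥ 0, confirming Bessel's inequality. (The deficit equals ||v − Σ <v,e_j> e_j||^2, the squared distance from v to span{e_j}.)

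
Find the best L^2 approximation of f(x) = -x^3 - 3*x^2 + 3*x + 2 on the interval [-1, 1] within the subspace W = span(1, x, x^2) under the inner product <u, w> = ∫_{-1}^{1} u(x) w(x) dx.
g(x) = -3*x^2 + 12*x/5 + 2

The best approximation g ∈ W is the orthogonal projection of f onto W. Writing g = a_0 + a_1 x + a_2 x^2, the coefficients solve the normal equations G · a = b where
  G_{ij} = <φ_i, φ_j> and b_i = <f, φ_i>, with φ_0 = 1, φ_1 = x, φ_2 = x^2.
G =
  [2, 0, 2/3]
  [0, 2/3, 0]
  [2/3, 0, 2/5],
b = (2, 8/5, 2/15).
Solving gives a_0 = 2, a_1 = 12/5, a_2 = -3, so
  g(x) = -3*x^2 + 12*x/5 + 2.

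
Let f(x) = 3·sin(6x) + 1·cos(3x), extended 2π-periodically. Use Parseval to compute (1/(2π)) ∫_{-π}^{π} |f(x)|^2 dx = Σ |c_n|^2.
Σ |c_n|^2 = 5

Expand |f|^2 and use orthogonality of {sin(nx), cos(mx)} on [-π, π]:
  ∫_{-π}^{π} sin(nx)^2 dx = π, ∫ cos(mx)^2 dx = π, and cross terms integrate to 0.
So ∫_{-π}^{π} f(x)^2 dx = 3^2 · π + 1^2 · π = (9 + 1)π.
Divide by 2π: (9 + 1)/2 = 5.
By Parseval, this equals Σ |c_n|^2.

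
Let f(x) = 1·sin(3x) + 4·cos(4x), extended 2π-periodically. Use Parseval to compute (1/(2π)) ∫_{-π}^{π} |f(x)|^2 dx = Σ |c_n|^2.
Σ |c_n|^2 = 17/2

Expand |f|^2 and use orthogonality of {sin(nx), cos(mx)} on [-π, π]:
  ∫_{-π}^{π} sin(nx)^2 dx = π, ∫ cos(mx)^2 dx = π, and cross terms integrate to 0.
So ∫_{-π}^{π} f(x)^2 dx = 1^2 · π + 4^2 · π = (1 + 16)π.
Divide by 2π: (1 + 16)/2 = 17/2.
By Parseval, this equals Σ |c_n|^2.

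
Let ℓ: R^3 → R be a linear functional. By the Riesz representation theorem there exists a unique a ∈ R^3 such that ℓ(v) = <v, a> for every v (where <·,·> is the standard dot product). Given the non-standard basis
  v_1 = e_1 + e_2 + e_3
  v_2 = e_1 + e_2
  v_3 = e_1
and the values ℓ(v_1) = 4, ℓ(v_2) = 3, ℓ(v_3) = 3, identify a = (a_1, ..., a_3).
a = (3, 0, 1)

Write a = (a_1, ..., a_3) in the standard basis. For each basis vector v_i, ℓ(v_i) = <v_i, a> is a linear equation in the a_j's. Collect the n equations into a matrix system V a = ℓ, where row i of V is v_i (expressed in the standard basis). Since V is invertible (lower-triangular with 1s on the diagonal, up to permutation), solve by back-substitution:
  V =
[[1, 1, 1],
 [1, 1, 0],
 [1, 0, 0]]
  V a = (4, 3, 3)
Solving gives a = (3, 0, 1).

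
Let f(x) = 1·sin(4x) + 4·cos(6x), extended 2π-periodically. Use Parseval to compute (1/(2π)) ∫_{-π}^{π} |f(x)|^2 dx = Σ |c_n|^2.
Σ |c_n|^2 = 17/2

Expand |f|^2 and use orthogonality of {sin(nx), cos(mx)} on [-π, π]:
  ∫_{-π}^{π} sin(nx)^2 dx = π, ∫ cos(mx)^2 dx = π, and cross terms integrate to 0.
So ∫_{-π}^{π} f(x)^2 dx = 1^2 · π + 4^2 · π = (1 + 16)π.
Divide by 2π: (1 + 16)/2 = 17/2.
By Parseval, this equals Σ |c_n|^2.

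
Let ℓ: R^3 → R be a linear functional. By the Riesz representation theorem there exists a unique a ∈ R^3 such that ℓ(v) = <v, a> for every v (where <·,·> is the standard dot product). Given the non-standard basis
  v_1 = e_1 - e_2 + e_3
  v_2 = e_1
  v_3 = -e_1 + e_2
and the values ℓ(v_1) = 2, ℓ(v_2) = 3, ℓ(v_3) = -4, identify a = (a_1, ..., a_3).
a = (3, -1, -2)

Write a = (a_1, ..., a_3) in the standard basis. For each basis vector v_i, ℓ(v_i) = <v_i, a> is a linear equation in the a_j's. Collect the n equations into a matrix system V a = ℓ, where row i of V is v_i (expressed in the standard basis). Since V is invertible (lower-triangular with 1s on the diagonal, up to permutation), solve by back-substitution:
  V =
[[1, -1, 1],
 [1, 0, 0],
 [-1, 1, 0]]
  V a = (2, 3, -4)
Solving gives a = (3, -1, -2).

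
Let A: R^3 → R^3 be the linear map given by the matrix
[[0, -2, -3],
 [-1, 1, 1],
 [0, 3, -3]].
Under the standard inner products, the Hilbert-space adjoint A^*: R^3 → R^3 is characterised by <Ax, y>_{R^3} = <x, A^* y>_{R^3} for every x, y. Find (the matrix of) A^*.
A^* = A^T =
[[0, -1, 0],
 [-2, 1, 3],
 [-3, 1, -3]]

For real matrices with standard dot products, the defining identity <Ax, y> = <x, A^* y> gives (Ax)^T y = x^T (A^*) y, i.e. x^T A^T y = x^T (A^*) y. Since this holds for all x, y, we must have A^* = A^T. Therefore
A^* =
[[0, -1, 0],
 [-2, 1, 3],
 [-3, 1, -3]].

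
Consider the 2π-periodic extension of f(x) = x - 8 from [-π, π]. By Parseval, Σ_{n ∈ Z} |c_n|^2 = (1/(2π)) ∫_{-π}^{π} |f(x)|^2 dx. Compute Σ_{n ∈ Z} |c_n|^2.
Σ |c_n|^2 = π^2/3 + 64

Expand and integrate term by term over [-π, π]:
  ∫ (x)^2 dx = 1·(2π^3/3); ∫ 2·1·(-8)·x dx = 0 (odd integrand); ∫ (-8)^2 dx = 64·2π.
So (1/(2π)) ∫_{-π}^{π} (x - 8)^2 dx = 1π^2/3 + 64 = π^2/3 + 64.
Parseval ⇒ Σ |c_n|^2 = π^2/3 + 64.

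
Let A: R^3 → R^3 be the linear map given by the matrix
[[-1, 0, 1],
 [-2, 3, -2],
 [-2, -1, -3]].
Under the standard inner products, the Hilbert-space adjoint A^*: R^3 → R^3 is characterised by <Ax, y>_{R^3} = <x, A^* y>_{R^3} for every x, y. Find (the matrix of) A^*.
A^* = A^T =
[[-1, -2, -2],
 [0, 3, -1],
 [1, -2, -3]]

For real matrices with standard dot products, the defining identity <Ax, y> = <x, A^* y> gives (Ax)^T y = x^T (A^*) y, i.e. x^T A^T y = x^T (A^*) y. Since this holds for all x, y, we must have A^* = A^T. Therefore
A^* =
[[-1, -2, -2],
 [0, 3, -1],
 [1, -2, -3]].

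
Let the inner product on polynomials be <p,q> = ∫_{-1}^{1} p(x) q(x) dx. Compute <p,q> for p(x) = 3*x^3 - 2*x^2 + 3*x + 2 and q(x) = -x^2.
<p,q> = -8/15

Expand the product: p(x)·q(x) = -3*x^5 + 2*x^4 - 3*x^3 - 2*x^2.
∫_{-1}^{1} of each monomial x^k gives [2/(k+1) if k even, 0 if k odd]. Integrating term-by-term (or equivalently evaluating the antiderivative F(x) = -x^6/2 + 2*x^5/5 - 3*x^4/4 - 2*x^3/3 at the endpoints):
  F(1) − F(−1) = -91/60 − (-59/60) = -8/15.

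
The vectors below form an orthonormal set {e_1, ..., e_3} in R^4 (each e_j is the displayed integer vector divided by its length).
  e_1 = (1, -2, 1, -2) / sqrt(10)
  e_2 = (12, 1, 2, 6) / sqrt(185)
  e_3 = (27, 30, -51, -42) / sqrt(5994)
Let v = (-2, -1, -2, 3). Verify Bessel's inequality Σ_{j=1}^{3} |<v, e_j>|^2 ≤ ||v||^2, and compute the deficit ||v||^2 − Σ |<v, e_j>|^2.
Σ |<v, e_j>|^2 = 9; ||v||^2 = 18; deficit = 9

Write each e_j = u_j / sqrt(<u_j, u_j>) where u_j is the displayed integer vector. Then <v, e_j> = <v, u_j> / sqrt(<u_j, u_j>), so |<v, e_j>|^2 = <v, u_j>^2 / <u_j, u_j>.
Coefficients: <v, e_1> = -8/sqrt(10), <v, e_2> = -11/sqrt(185), <v, e_3> = -108/sqrt(5994).
Square and sum: Σ |<v, e_j>|^2 = 9.
Compute ||v||^2 = v·v = 18.
Deficit = 18 − 9 = 9 ≥ 0, confirming Bessel's inequality. (The deficit equals ||v − Σ <v,e_j> e_j||^2, the squared distance from v to span{e_j}.)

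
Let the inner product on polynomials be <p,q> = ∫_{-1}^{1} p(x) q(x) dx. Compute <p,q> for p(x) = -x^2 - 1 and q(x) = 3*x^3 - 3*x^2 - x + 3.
<p,q> = -24/5

Expand the product: p(x)·q(x) = -3*x^5 + 3*x^4 - 2*x^3 + x - 3.
∫_{-1}^{1} of each monomial x^k gives [2/(k+1) if k even, 0 if k odd]. Integrating term-by-term (or equivalently evaluating the antiderivative F(x) = -x^6/2 + 3*x^5/5 - x^4/2 + x^2/2 - 3*x at the endpoints):
  F(1) − F(−1) = -29/10 − (19/10) = -24/5.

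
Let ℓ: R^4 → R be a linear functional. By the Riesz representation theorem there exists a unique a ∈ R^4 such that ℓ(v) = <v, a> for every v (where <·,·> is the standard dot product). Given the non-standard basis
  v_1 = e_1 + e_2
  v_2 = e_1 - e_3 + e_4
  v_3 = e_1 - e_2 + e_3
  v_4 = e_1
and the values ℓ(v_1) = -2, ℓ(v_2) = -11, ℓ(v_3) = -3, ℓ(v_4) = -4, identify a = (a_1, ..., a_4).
a = (-4, 2, 3, -4)

Write a = (a_1, ..., a_4) in the standard basis. For each basis vector v_i, ℓ(v_i) = <v_i, a> is a linear equation in the a_j's. Collect the n equations into a matrix system V a = ℓ, where row i of V is v_i (expressed in the standard basis). Since V is invertible (lower-triangular with 1s on the diagonal, up to permutation), solve by back-substitution:
  V =
[[1, 1, 0, 0],
 [1, 0, -1, 1],
 [1, -1, 1, 0],
 [1, 0, 0, 0]]
  V a = (-2, -11, -3, -4)
Solving gives a = (-4, 2, 3, -4).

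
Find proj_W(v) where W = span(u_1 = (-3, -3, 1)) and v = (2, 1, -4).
proj_W(v) = (39/19, 39/19, -13/19)

Set up U = [u_1 | ... | u_1] ∈ R^(3×1). The projector onto W = col(U) is P = U (U^T U)^(-1) U^T.
Compute U^T U =
  [19],
and U^T v = (-13).
Solve U^T U · c = U^T v for the coefficients: c = (-13/19). The projection is proj_W(v) = U c.
Check: (v - proj_W(v)) · u_1 = 0  (should be 0).
Result: proj_W(v) = (39/19, 39/19, -13/19).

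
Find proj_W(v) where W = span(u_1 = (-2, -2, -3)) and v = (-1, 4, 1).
proj_W(v) = (18/17, 18/17, 27/17)

Set up U = [u_1 | ... | u_1] ∈ R^(3×1). The projector onto W = col(U) is P = U (U^T U)^(-1) U^T.
Compute U^T U =
  [17],
and U^T v = (-9).
Solve U^T U · c = U^T v for the coefficients: c = (-9/17). The projection is proj_W(v) = U c.
Check: (v - proj_W(v)) · u_1 = 0  (should be 0).
Result: proj_W(v) = (18/17, 18/17, 27/17).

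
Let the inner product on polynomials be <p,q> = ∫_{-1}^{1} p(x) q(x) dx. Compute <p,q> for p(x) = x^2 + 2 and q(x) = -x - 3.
<p,q> = -14

Expand the product: p(x)·q(x) = -x^3 - 3*x^2 - 2*x - 6.
∫_{-1}^{1} of each monomial x^k gives [2/(k+1) if k even, 0 if k odd]. Integrating term-by-term (or equivalently evaluating the antiderivative F(x) = -x^4/4 - x^3 - x^2 - 6*x at the endpoints):
  F(1) − F(−1) = -33/4 − (23/4) = -14.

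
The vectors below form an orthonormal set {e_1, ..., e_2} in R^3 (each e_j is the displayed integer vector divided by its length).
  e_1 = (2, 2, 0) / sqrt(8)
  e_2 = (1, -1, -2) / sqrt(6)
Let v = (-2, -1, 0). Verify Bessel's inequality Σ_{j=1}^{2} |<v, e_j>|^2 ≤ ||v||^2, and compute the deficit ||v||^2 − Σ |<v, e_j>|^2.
Σ |<v, e_j>|^2 = 14/3; ||v||^2 = 5; deficit = 1/3

Write each e_j = u_j / sqrt(<u_j, u_j>) where u_j is the displayed integer vector. Then <v, e_j> = <v, u_j> / sqrt(<u_j, u_j>), so |<v, e_j>|^2 = <v, u_j>^2 / <u_j, u_j>.
Coefficients: <v, e_1> = -6/sqrt(8), <v, e_2> = -1/sqrt(6).
Square and sum: Σ |<v, e_j>|^2 = 14/3.
Compute ||v||^2 = v·v = 5.
Deficit = 5 − 14/3 = 1/3 ≥ 0, confirming Bessel's inequality. (The deficit equals ||v − Σ <v,e_j> e_j||^2, the squared distance from v to span{e_j}.)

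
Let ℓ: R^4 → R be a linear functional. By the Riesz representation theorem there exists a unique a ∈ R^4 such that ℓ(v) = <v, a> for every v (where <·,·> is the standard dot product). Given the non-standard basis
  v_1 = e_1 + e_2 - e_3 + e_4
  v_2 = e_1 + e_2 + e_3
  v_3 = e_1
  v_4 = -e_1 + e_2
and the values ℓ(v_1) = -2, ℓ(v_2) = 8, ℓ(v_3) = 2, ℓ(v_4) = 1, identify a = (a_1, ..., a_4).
a = (2, 3, 3, -4)

Write a = (a_1, ..., a_4) in the standard basis. For each basis vector v_i, ℓ(v_i) = <v_i, a> is a linear equation in the a_j's. Collect the n equations into a matrix system V a = ℓ, where row i of V is v_i (expressed in the standard basis). Since V is invertible (lower-triangular with 1s on the diagonal, up to permutation), solve by back-substitution:
  V =
[[1, 1, -1, 1],
 [1, 1, 1, 0],
 [1, 0, 0, 0],
 [-1, 1, 0, 0]]
  V a = (-2, 8, 2, 1)
Solving gives a = (2, 3, 3, -4).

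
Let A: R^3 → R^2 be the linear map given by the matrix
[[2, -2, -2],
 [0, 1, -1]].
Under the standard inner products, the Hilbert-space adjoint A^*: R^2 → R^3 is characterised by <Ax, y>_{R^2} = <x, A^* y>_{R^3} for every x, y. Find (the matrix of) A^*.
A^* = A^T =
[[2, 0],
 [-2, 1],
 [-2, -1]]

For real matrices with standard dot products, the defining identity <Ax, y> = <x, A^* y> gives (Ax)^T y = x^T (A^*) y, i.e. x^T A^T y = x^T (A^*) y. Since this holds for all x, y, we must have A^* = A^T. Therefore
A^* =
[[2, 0],
 [-2, 1],
 [-2, -1]].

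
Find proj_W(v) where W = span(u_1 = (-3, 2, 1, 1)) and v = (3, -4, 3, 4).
proj_W(v) = (2, -4/3, -2/3, -2/3)

Set up U = [u_1 | ... | u_1] ∈ R^(4×1). The projector onto W = col(U) is P = U (U^T U)^(-1) U^T.
Compute U^T U =
  [15],
and U^T v = (-10).
Solve U^T U · c = U^T v for the coefficients: c = (-2/3). The projection is proj_W(v) = U c.
Check: (v - proj_W(v)) · u_1 = 0  (should be 0).
Result: proj_W(v) = (2, -4/3, -2/3, -2/3).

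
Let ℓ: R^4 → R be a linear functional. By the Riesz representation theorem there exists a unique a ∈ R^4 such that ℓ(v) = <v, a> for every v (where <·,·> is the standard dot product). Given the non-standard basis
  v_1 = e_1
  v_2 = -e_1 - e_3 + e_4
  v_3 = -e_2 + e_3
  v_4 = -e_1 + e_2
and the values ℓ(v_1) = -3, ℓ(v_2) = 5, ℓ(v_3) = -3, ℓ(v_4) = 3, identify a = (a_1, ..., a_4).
a = (-3, 0, -3, -1)

Write a = (a_1, ..., a_4) in the standard basis. For each basis vector v_i, ℓ(v_i) = <v_i, a> is a linear equation in the a_j's. Collect the n equations into a matrix system V a = ℓ, where row i of V is v_i (expressed in the standard basis). Since V is invertible (lower-triangular with 1s on the diagonal, up to permutation), solve by back-substitution:
  V =
[[1, 0, 0, 0],
 [-1, 0, -1, 1],
 [0, -1, 1, 0],
 [-1, 1, 0, 0]]
  V a = (-3, 5, -3, 3)
Solving gives a = (-3, 0, -3, -1).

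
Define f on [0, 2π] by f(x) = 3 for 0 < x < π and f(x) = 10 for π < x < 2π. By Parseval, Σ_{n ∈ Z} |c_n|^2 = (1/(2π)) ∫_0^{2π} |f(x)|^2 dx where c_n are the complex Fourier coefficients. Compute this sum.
Σ |c_n|^2 = 109/2

Parseval equates the L^2 energy of f (normalised by 1/(2π)) with the ℓ^2 sum of its Fourier coefficients: (1/(2π)) ∫_0^{2π} |f|^2 = Σ |c_n|^2.
Compute the left side: (1/(2π)) [∫_0^π 3^2 dx + ∫_π^{2π} 10^2 dx] = (1/(2π)) · (9π + 100π) = (9 + 100)/2 = 109/2.
So Σ_{n ∈ Z} |c_n|^2 = 109/2.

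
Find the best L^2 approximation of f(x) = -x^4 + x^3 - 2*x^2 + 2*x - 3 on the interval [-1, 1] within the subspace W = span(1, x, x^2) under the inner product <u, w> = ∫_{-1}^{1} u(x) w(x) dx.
g(x) = -20*x^2/7 + 13*x/5 - 102/35

The best approximation g ∈ W is the orthogonal projection of f onto W. Writing g = a_0 + a_1 x + a_2 x^2, the coefficients solve the normal equations G · a = b where
  G_{ij} = <φ_i, φ_j> and b_i = <f, φ_i>, with φ_0 = 1, φ_1 = x, φ_2 = x^2.
G =
  [2, 0, 2/3]
  [0, 2/3, 0]
  [2/3, 0, 2/5],
b = (-116/15, 26/15, -108/35).
Solving gives a_0 = -102/35, a_1 = 13/5, a_2 = -20/7, so
  g(x) = -20*x^2/7 + 13*x/5 - 102/35.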